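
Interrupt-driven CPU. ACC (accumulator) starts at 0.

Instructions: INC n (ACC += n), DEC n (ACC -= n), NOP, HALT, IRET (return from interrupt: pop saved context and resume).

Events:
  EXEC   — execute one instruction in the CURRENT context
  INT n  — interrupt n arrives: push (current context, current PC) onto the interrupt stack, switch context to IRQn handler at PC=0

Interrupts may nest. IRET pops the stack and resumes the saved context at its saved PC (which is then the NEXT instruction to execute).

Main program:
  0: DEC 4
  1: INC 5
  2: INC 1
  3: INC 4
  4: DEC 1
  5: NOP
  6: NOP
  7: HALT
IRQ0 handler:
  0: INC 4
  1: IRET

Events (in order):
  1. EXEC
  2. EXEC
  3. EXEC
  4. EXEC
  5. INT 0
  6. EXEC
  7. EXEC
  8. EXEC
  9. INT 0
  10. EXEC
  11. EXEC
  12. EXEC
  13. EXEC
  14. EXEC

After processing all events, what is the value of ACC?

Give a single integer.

Answer: 13

Derivation:
Event 1 (EXEC): [MAIN] PC=0: DEC 4 -> ACC=-4
Event 2 (EXEC): [MAIN] PC=1: INC 5 -> ACC=1
Event 3 (EXEC): [MAIN] PC=2: INC 1 -> ACC=2
Event 4 (EXEC): [MAIN] PC=3: INC 4 -> ACC=6
Event 5 (INT 0): INT 0 arrives: push (MAIN, PC=4), enter IRQ0 at PC=0 (depth now 1)
Event 6 (EXEC): [IRQ0] PC=0: INC 4 -> ACC=10
Event 7 (EXEC): [IRQ0] PC=1: IRET -> resume MAIN at PC=4 (depth now 0)
Event 8 (EXEC): [MAIN] PC=4: DEC 1 -> ACC=9
Event 9 (INT 0): INT 0 arrives: push (MAIN, PC=5), enter IRQ0 at PC=0 (depth now 1)
Event 10 (EXEC): [IRQ0] PC=0: INC 4 -> ACC=13
Event 11 (EXEC): [IRQ0] PC=1: IRET -> resume MAIN at PC=5 (depth now 0)
Event 12 (EXEC): [MAIN] PC=5: NOP
Event 13 (EXEC): [MAIN] PC=6: NOP
Event 14 (EXEC): [MAIN] PC=7: HALT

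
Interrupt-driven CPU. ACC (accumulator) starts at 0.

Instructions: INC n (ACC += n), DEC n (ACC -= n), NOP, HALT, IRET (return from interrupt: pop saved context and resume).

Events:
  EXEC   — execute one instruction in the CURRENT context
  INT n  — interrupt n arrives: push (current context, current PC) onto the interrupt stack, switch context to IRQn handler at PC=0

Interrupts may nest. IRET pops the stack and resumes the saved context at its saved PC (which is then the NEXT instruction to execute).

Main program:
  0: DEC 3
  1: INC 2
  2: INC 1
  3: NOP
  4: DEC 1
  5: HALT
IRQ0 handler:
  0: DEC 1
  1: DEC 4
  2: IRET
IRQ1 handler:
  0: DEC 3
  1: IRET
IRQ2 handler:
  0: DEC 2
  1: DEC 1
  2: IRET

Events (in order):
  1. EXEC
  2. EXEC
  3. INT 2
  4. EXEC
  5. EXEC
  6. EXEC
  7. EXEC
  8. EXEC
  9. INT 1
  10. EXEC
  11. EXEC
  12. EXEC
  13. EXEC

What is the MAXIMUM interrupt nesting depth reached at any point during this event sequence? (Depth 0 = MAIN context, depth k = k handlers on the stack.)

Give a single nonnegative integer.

Answer: 1

Derivation:
Event 1 (EXEC): [MAIN] PC=0: DEC 3 -> ACC=-3 [depth=0]
Event 2 (EXEC): [MAIN] PC=1: INC 2 -> ACC=-1 [depth=0]
Event 3 (INT 2): INT 2 arrives: push (MAIN, PC=2), enter IRQ2 at PC=0 (depth now 1) [depth=1]
Event 4 (EXEC): [IRQ2] PC=0: DEC 2 -> ACC=-3 [depth=1]
Event 5 (EXEC): [IRQ2] PC=1: DEC 1 -> ACC=-4 [depth=1]
Event 6 (EXEC): [IRQ2] PC=2: IRET -> resume MAIN at PC=2 (depth now 0) [depth=0]
Event 7 (EXEC): [MAIN] PC=2: INC 1 -> ACC=-3 [depth=0]
Event 8 (EXEC): [MAIN] PC=3: NOP [depth=0]
Event 9 (INT 1): INT 1 arrives: push (MAIN, PC=4), enter IRQ1 at PC=0 (depth now 1) [depth=1]
Event 10 (EXEC): [IRQ1] PC=0: DEC 3 -> ACC=-6 [depth=1]
Event 11 (EXEC): [IRQ1] PC=1: IRET -> resume MAIN at PC=4 (depth now 0) [depth=0]
Event 12 (EXEC): [MAIN] PC=4: DEC 1 -> ACC=-7 [depth=0]
Event 13 (EXEC): [MAIN] PC=5: HALT [depth=0]
Max depth observed: 1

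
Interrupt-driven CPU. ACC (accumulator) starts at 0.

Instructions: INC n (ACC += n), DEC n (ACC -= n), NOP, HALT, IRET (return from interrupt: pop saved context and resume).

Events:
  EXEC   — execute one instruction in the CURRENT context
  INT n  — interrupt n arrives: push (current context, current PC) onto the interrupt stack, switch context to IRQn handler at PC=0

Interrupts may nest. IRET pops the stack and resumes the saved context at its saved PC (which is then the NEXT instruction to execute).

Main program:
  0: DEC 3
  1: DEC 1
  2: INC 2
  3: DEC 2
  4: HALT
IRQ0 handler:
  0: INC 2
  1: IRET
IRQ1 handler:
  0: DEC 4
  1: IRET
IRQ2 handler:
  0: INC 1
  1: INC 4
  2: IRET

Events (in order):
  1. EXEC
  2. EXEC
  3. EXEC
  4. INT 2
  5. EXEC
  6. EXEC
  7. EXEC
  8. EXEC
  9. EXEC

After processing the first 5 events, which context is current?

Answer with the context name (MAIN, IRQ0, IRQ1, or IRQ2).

Answer: IRQ2

Derivation:
Event 1 (EXEC): [MAIN] PC=0: DEC 3 -> ACC=-3
Event 2 (EXEC): [MAIN] PC=1: DEC 1 -> ACC=-4
Event 3 (EXEC): [MAIN] PC=2: INC 2 -> ACC=-2
Event 4 (INT 2): INT 2 arrives: push (MAIN, PC=3), enter IRQ2 at PC=0 (depth now 1)
Event 5 (EXEC): [IRQ2] PC=0: INC 1 -> ACC=-1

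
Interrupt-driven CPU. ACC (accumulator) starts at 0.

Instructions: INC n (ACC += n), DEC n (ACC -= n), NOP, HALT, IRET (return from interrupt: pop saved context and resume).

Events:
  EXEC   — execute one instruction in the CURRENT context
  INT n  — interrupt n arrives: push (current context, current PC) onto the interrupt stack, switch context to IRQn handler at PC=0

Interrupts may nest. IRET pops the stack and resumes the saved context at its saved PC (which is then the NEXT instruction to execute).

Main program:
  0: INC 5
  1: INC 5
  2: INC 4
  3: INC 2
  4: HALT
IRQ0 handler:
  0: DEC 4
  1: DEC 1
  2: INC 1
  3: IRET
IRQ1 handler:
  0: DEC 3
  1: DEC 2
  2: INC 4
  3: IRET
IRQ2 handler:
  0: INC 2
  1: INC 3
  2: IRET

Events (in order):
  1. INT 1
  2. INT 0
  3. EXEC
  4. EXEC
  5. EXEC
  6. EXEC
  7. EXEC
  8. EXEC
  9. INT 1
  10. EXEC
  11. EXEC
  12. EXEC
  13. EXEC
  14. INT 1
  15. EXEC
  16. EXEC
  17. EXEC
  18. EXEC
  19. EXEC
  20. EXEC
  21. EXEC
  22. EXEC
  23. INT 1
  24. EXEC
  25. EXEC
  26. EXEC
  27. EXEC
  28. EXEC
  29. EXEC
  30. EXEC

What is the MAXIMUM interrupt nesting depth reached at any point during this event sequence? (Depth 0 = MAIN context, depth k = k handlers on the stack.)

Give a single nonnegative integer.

Event 1 (INT 1): INT 1 arrives: push (MAIN, PC=0), enter IRQ1 at PC=0 (depth now 1) [depth=1]
Event 2 (INT 0): INT 0 arrives: push (IRQ1, PC=0), enter IRQ0 at PC=0 (depth now 2) [depth=2]
Event 3 (EXEC): [IRQ0] PC=0: DEC 4 -> ACC=-4 [depth=2]
Event 4 (EXEC): [IRQ0] PC=1: DEC 1 -> ACC=-5 [depth=2]
Event 5 (EXEC): [IRQ0] PC=2: INC 1 -> ACC=-4 [depth=2]
Event 6 (EXEC): [IRQ0] PC=3: IRET -> resume IRQ1 at PC=0 (depth now 1) [depth=1]
Event 7 (EXEC): [IRQ1] PC=0: DEC 3 -> ACC=-7 [depth=1]
Event 8 (EXEC): [IRQ1] PC=1: DEC 2 -> ACC=-9 [depth=1]
Event 9 (INT 1): INT 1 arrives: push (IRQ1, PC=2), enter IRQ1 at PC=0 (depth now 2) [depth=2]
Event 10 (EXEC): [IRQ1] PC=0: DEC 3 -> ACC=-12 [depth=2]
Event 11 (EXEC): [IRQ1] PC=1: DEC 2 -> ACC=-14 [depth=2]
Event 12 (EXEC): [IRQ1] PC=2: INC 4 -> ACC=-10 [depth=2]
Event 13 (EXEC): [IRQ1] PC=3: IRET -> resume IRQ1 at PC=2 (depth now 1) [depth=1]
Event 14 (INT 1): INT 1 arrives: push (IRQ1, PC=2), enter IRQ1 at PC=0 (depth now 2) [depth=2]
Event 15 (EXEC): [IRQ1] PC=0: DEC 3 -> ACC=-13 [depth=2]
Event 16 (EXEC): [IRQ1] PC=1: DEC 2 -> ACC=-15 [depth=2]
Event 17 (EXEC): [IRQ1] PC=2: INC 4 -> ACC=-11 [depth=2]
Event 18 (EXEC): [IRQ1] PC=3: IRET -> resume IRQ1 at PC=2 (depth now 1) [depth=1]
Event 19 (EXEC): [IRQ1] PC=2: INC 4 -> ACC=-7 [depth=1]
Event 20 (EXEC): [IRQ1] PC=3: IRET -> resume MAIN at PC=0 (depth now 0) [depth=0]
Event 21 (EXEC): [MAIN] PC=0: INC 5 -> ACC=-2 [depth=0]
Event 22 (EXEC): [MAIN] PC=1: INC 5 -> ACC=3 [depth=0]
Event 23 (INT 1): INT 1 arrives: push (MAIN, PC=2), enter IRQ1 at PC=0 (depth now 1) [depth=1]
Event 24 (EXEC): [IRQ1] PC=0: DEC 3 -> ACC=0 [depth=1]
Event 25 (EXEC): [IRQ1] PC=1: DEC 2 -> ACC=-2 [depth=1]
Event 26 (EXEC): [IRQ1] PC=2: INC 4 -> ACC=2 [depth=1]
Event 27 (EXEC): [IRQ1] PC=3: IRET -> resume MAIN at PC=2 (depth now 0) [depth=0]
Event 28 (EXEC): [MAIN] PC=2: INC 4 -> ACC=6 [depth=0]
Event 29 (EXEC): [MAIN] PC=3: INC 2 -> ACC=8 [depth=0]
Event 30 (EXEC): [MAIN] PC=4: HALT [depth=0]
Max depth observed: 2

Answer: 2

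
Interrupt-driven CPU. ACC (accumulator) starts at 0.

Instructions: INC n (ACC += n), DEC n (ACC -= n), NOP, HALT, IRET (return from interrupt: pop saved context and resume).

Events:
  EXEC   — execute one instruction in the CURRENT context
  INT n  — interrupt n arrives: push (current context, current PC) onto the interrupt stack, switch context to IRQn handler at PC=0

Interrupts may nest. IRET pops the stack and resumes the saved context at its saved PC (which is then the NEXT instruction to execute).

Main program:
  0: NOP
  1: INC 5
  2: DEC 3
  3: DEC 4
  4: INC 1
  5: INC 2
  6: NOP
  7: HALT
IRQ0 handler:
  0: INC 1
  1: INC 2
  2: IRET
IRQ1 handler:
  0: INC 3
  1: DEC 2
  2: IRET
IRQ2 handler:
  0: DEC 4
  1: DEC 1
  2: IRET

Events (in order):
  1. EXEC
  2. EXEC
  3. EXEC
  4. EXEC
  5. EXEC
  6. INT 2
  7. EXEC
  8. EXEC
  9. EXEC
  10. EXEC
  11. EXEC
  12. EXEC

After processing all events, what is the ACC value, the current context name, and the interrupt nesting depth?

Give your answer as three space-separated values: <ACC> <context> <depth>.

Event 1 (EXEC): [MAIN] PC=0: NOP
Event 2 (EXEC): [MAIN] PC=1: INC 5 -> ACC=5
Event 3 (EXEC): [MAIN] PC=2: DEC 3 -> ACC=2
Event 4 (EXEC): [MAIN] PC=3: DEC 4 -> ACC=-2
Event 5 (EXEC): [MAIN] PC=4: INC 1 -> ACC=-1
Event 6 (INT 2): INT 2 arrives: push (MAIN, PC=5), enter IRQ2 at PC=0 (depth now 1)
Event 7 (EXEC): [IRQ2] PC=0: DEC 4 -> ACC=-5
Event 8 (EXEC): [IRQ2] PC=1: DEC 1 -> ACC=-6
Event 9 (EXEC): [IRQ2] PC=2: IRET -> resume MAIN at PC=5 (depth now 0)
Event 10 (EXEC): [MAIN] PC=5: INC 2 -> ACC=-4
Event 11 (EXEC): [MAIN] PC=6: NOP
Event 12 (EXEC): [MAIN] PC=7: HALT

Answer: -4 MAIN 0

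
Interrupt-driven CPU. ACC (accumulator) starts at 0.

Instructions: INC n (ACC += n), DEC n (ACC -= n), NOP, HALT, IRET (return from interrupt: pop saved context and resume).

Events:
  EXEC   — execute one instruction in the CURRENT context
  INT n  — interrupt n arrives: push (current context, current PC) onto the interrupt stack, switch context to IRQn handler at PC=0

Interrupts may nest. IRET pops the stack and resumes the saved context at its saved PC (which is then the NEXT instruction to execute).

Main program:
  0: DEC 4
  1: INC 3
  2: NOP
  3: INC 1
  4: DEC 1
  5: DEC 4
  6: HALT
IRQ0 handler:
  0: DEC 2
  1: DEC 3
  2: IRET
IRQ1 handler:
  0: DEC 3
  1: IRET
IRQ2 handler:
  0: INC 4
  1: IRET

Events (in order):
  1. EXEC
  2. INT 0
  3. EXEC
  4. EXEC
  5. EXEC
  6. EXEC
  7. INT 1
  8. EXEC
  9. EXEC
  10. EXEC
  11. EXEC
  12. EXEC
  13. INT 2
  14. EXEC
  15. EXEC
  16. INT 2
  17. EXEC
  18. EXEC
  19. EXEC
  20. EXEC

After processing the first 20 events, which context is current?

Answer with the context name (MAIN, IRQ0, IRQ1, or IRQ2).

Event 1 (EXEC): [MAIN] PC=0: DEC 4 -> ACC=-4
Event 2 (INT 0): INT 0 arrives: push (MAIN, PC=1), enter IRQ0 at PC=0 (depth now 1)
Event 3 (EXEC): [IRQ0] PC=0: DEC 2 -> ACC=-6
Event 4 (EXEC): [IRQ0] PC=1: DEC 3 -> ACC=-9
Event 5 (EXEC): [IRQ0] PC=2: IRET -> resume MAIN at PC=1 (depth now 0)
Event 6 (EXEC): [MAIN] PC=1: INC 3 -> ACC=-6
Event 7 (INT 1): INT 1 arrives: push (MAIN, PC=2), enter IRQ1 at PC=0 (depth now 1)
Event 8 (EXEC): [IRQ1] PC=0: DEC 3 -> ACC=-9
Event 9 (EXEC): [IRQ1] PC=1: IRET -> resume MAIN at PC=2 (depth now 0)
Event 10 (EXEC): [MAIN] PC=2: NOP
Event 11 (EXEC): [MAIN] PC=3: INC 1 -> ACC=-8
Event 12 (EXEC): [MAIN] PC=4: DEC 1 -> ACC=-9
Event 13 (INT 2): INT 2 arrives: push (MAIN, PC=5), enter IRQ2 at PC=0 (depth now 1)
Event 14 (EXEC): [IRQ2] PC=0: INC 4 -> ACC=-5
Event 15 (EXEC): [IRQ2] PC=1: IRET -> resume MAIN at PC=5 (depth now 0)
Event 16 (INT 2): INT 2 arrives: push (MAIN, PC=5), enter IRQ2 at PC=0 (depth now 1)
Event 17 (EXEC): [IRQ2] PC=0: INC 4 -> ACC=-1
Event 18 (EXEC): [IRQ2] PC=1: IRET -> resume MAIN at PC=5 (depth now 0)
Event 19 (EXEC): [MAIN] PC=5: DEC 4 -> ACC=-5
Event 20 (EXEC): [MAIN] PC=6: HALT

Answer: MAIN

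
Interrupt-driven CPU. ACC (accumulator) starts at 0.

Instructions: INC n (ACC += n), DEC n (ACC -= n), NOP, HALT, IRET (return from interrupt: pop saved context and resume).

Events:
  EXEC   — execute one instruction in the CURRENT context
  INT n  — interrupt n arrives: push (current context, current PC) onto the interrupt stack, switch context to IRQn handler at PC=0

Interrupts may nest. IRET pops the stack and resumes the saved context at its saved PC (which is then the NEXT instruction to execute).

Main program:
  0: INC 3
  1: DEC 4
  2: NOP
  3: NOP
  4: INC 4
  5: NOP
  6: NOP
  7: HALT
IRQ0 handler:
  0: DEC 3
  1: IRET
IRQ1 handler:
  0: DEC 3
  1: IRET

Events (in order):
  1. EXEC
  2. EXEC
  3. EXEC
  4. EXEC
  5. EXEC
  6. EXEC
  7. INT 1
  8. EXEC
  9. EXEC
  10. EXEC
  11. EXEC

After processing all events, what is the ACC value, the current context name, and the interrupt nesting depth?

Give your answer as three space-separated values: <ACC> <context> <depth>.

Event 1 (EXEC): [MAIN] PC=0: INC 3 -> ACC=3
Event 2 (EXEC): [MAIN] PC=1: DEC 4 -> ACC=-1
Event 3 (EXEC): [MAIN] PC=2: NOP
Event 4 (EXEC): [MAIN] PC=3: NOP
Event 5 (EXEC): [MAIN] PC=4: INC 4 -> ACC=3
Event 6 (EXEC): [MAIN] PC=5: NOP
Event 7 (INT 1): INT 1 arrives: push (MAIN, PC=6), enter IRQ1 at PC=0 (depth now 1)
Event 8 (EXEC): [IRQ1] PC=0: DEC 3 -> ACC=0
Event 9 (EXEC): [IRQ1] PC=1: IRET -> resume MAIN at PC=6 (depth now 0)
Event 10 (EXEC): [MAIN] PC=6: NOP
Event 11 (EXEC): [MAIN] PC=7: HALT

Answer: 0 MAIN 0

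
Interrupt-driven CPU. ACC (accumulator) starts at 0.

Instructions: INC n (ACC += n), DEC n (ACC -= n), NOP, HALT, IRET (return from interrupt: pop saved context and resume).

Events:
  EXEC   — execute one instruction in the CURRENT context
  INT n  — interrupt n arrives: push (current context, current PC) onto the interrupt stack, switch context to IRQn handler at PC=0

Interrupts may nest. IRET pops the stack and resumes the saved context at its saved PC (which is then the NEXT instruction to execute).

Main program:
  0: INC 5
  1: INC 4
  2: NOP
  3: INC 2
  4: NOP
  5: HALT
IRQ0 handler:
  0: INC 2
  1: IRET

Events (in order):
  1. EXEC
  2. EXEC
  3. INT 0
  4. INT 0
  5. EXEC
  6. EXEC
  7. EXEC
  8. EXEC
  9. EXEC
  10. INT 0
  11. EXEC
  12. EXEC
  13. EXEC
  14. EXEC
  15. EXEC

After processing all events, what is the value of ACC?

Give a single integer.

Event 1 (EXEC): [MAIN] PC=0: INC 5 -> ACC=5
Event 2 (EXEC): [MAIN] PC=1: INC 4 -> ACC=9
Event 3 (INT 0): INT 0 arrives: push (MAIN, PC=2), enter IRQ0 at PC=0 (depth now 1)
Event 4 (INT 0): INT 0 arrives: push (IRQ0, PC=0), enter IRQ0 at PC=0 (depth now 2)
Event 5 (EXEC): [IRQ0] PC=0: INC 2 -> ACC=11
Event 6 (EXEC): [IRQ0] PC=1: IRET -> resume IRQ0 at PC=0 (depth now 1)
Event 7 (EXEC): [IRQ0] PC=0: INC 2 -> ACC=13
Event 8 (EXEC): [IRQ0] PC=1: IRET -> resume MAIN at PC=2 (depth now 0)
Event 9 (EXEC): [MAIN] PC=2: NOP
Event 10 (INT 0): INT 0 arrives: push (MAIN, PC=3), enter IRQ0 at PC=0 (depth now 1)
Event 11 (EXEC): [IRQ0] PC=0: INC 2 -> ACC=15
Event 12 (EXEC): [IRQ0] PC=1: IRET -> resume MAIN at PC=3 (depth now 0)
Event 13 (EXEC): [MAIN] PC=3: INC 2 -> ACC=17
Event 14 (EXEC): [MAIN] PC=4: NOP
Event 15 (EXEC): [MAIN] PC=5: HALT

Answer: 17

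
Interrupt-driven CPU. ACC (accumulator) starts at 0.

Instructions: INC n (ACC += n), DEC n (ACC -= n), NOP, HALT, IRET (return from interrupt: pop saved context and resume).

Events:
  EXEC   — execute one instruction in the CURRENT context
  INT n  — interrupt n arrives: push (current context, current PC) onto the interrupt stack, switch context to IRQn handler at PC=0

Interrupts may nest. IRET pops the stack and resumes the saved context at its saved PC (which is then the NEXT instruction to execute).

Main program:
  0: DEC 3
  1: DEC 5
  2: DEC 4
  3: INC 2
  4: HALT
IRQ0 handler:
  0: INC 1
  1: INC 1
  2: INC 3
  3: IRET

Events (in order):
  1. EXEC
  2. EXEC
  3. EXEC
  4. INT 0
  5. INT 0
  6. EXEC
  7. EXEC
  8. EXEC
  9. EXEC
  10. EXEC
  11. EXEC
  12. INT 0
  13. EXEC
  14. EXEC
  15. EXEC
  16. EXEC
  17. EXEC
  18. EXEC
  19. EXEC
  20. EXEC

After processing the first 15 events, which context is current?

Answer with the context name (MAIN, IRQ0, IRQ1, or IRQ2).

Event 1 (EXEC): [MAIN] PC=0: DEC 3 -> ACC=-3
Event 2 (EXEC): [MAIN] PC=1: DEC 5 -> ACC=-8
Event 3 (EXEC): [MAIN] PC=2: DEC 4 -> ACC=-12
Event 4 (INT 0): INT 0 arrives: push (MAIN, PC=3), enter IRQ0 at PC=0 (depth now 1)
Event 5 (INT 0): INT 0 arrives: push (IRQ0, PC=0), enter IRQ0 at PC=0 (depth now 2)
Event 6 (EXEC): [IRQ0] PC=0: INC 1 -> ACC=-11
Event 7 (EXEC): [IRQ0] PC=1: INC 1 -> ACC=-10
Event 8 (EXEC): [IRQ0] PC=2: INC 3 -> ACC=-7
Event 9 (EXEC): [IRQ0] PC=3: IRET -> resume IRQ0 at PC=0 (depth now 1)
Event 10 (EXEC): [IRQ0] PC=0: INC 1 -> ACC=-6
Event 11 (EXEC): [IRQ0] PC=1: INC 1 -> ACC=-5
Event 12 (INT 0): INT 0 arrives: push (IRQ0, PC=2), enter IRQ0 at PC=0 (depth now 2)
Event 13 (EXEC): [IRQ0] PC=0: INC 1 -> ACC=-4
Event 14 (EXEC): [IRQ0] PC=1: INC 1 -> ACC=-3
Event 15 (EXEC): [IRQ0] PC=2: INC 3 -> ACC=0

Answer: IRQ0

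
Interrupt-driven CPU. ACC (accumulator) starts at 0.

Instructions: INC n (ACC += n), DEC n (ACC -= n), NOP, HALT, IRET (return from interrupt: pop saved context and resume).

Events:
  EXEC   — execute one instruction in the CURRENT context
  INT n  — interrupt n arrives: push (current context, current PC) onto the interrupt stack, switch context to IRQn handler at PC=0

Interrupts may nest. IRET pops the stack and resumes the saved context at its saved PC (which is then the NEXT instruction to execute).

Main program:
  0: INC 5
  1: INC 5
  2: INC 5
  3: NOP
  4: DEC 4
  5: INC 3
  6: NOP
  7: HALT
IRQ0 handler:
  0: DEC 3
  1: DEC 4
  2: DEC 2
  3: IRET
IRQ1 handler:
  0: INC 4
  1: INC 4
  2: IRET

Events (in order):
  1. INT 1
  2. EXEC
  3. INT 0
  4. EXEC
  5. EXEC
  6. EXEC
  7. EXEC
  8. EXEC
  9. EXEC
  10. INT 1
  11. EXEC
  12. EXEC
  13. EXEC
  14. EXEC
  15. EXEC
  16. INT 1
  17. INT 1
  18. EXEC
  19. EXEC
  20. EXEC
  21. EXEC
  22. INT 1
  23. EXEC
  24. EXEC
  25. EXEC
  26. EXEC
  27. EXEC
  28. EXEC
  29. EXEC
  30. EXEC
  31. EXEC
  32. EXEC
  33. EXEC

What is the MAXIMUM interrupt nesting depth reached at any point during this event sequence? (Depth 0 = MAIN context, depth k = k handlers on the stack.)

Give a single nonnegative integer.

Answer: 2

Derivation:
Event 1 (INT 1): INT 1 arrives: push (MAIN, PC=0), enter IRQ1 at PC=0 (depth now 1) [depth=1]
Event 2 (EXEC): [IRQ1] PC=0: INC 4 -> ACC=4 [depth=1]
Event 3 (INT 0): INT 0 arrives: push (IRQ1, PC=1), enter IRQ0 at PC=0 (depth now 2) [depth=2]
Event 4 (EXEC): [IRQ0] PC=0: DEC 3 -> ACC=1 [depth=2]
Event 5 (EXEC): [IRQ0] PC=1: DEC 4 -> ACC=-3 [depth=2]
Event 6 (EXEC): [IRQ0] PC=2: DEC 2 -> ACC=-5 [depth=2]
Event 7 (EXEC): [IRQ0] PC=3: IRET -> resume IRQ1 at PC=1 (depth now 1) [depth=1]
Event 8 (EXEC): [IRQ1] PC=1: INC 4 -> ACC=-1 [depth=1]
Event 9 (EXEC): [IRQ1] PC=2: IRET -> resume MAIN at PC=0 (depth now 0) [depth=0]
Event 10 (INT 1): INT 1 arrives: push (MAIN, PC=0), enter IRQ1 at PC=0 (depth now 1) [depth=1]
Event 11 (EXEC): [IRQ1] PC=0: INC 4 -> ACC=3 [depth=1]
Event 12 (EXEC): [IRQ1] PC=1: INC 4 -> ACC=7 [depth=1]
Event 13 (EXEC): [IRQ1] PC=2: IRET -> resume MAIN at PC=0 (depth now 0) [depth=0]
Event 14 (EXEC): [MAIN] PC=0: INC 5 -> ACC=12 [depth=0]
Event 15 (EXEC): [MAIN] PC=1: INC 5 -> ACC=17 [depth=0]
Event 16 (INT 1): INT 1 arrives: push (MAIN, PC=2), enter IRQ1 at PC=0 (depth now 1) [depth=1]
Event 17 (INT 1): INT 1 arrives: push (IRQ1, PC=0), enter IRQ1 at PC=0 (depth now 2) [depth=2]
Event 18 (EXEC): [IRQ1] PC=0: INC 4 -> ACC=21 [depth=2]
Event 19 (EXEC): [IRQ1] PC=1: INC 4 -> ACC=25 [depth=2]
Event 20 (EXEC): [IRQ1] PC=2: IRET -> resume IRQ1 at PC=0 (depth now 1) [depth=1]
Event 21 (EXEC): [IRQ1] PC=0: INC 4 -> ACC=29 [depth=1]
Event 22 (INT 1): INT 1 arrives: push (IRQ1, PC=1), enter IRQ1 at PC=0 (depth now 2) [depth=2]
Event 23 (EXEC): [IRQ1] PC=0: INC 4 -> ACC=33 [depth=2]
Event 24 (EXEC): [IRQ1] PC=1: INC 4 -> ACC=37 [depth=2]
Event 25 (EXEC): [IRQ1] PC=2: IRET -> resume IRQ1 at PC=1 (depth now 1) [depth=1]
Event 26 (EXEC): [IRQ1] PC=1: INC 4 -> ACC=41 [depth=1]
Event 27 (EXEC): [IRQ1] PC=2: IRET -> resume MAIN at PC=2 (depth now 0) [depth=0]
Event 28 (EXEC): [MAIN] PC=2: INC 5 -> ACC=46 [depth=0]
Event 29 (EXEC): [MAIN] PC=3: NOP [depth=0]
Event 30 (EXEC): [MAIN] PC=4: DEC 4 -> ACC=42 [depth=0]
Event 31 (EXEC): [MAIN] PC=5: INC 3 -> ACC=45 [depth=0]
Event 32 (EXEC): [MAIN] PC=6: NOP [depth=0]
Event 33 (EXEC): [MAIN] PC=7: HALT [depth=0]
Max depth observed: 2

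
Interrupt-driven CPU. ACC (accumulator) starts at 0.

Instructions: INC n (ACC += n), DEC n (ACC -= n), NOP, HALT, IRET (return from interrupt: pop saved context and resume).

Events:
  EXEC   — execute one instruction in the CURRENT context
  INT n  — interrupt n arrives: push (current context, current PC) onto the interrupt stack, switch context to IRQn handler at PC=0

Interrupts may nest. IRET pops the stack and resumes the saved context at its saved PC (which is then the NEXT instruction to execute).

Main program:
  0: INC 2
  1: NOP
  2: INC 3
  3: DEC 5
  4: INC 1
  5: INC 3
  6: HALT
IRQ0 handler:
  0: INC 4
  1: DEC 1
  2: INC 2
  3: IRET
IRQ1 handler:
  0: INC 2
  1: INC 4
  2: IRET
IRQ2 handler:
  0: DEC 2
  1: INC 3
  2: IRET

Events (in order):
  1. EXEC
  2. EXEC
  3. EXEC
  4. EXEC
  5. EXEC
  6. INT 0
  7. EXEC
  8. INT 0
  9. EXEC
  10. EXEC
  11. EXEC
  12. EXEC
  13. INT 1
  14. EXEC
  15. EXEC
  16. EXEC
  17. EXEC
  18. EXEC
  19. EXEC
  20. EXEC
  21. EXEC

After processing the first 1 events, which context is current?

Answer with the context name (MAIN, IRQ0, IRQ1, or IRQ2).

Event 1 (EXEC): [MAIN] PC=0: INC 2 -> ACC=2

Answer: MAIN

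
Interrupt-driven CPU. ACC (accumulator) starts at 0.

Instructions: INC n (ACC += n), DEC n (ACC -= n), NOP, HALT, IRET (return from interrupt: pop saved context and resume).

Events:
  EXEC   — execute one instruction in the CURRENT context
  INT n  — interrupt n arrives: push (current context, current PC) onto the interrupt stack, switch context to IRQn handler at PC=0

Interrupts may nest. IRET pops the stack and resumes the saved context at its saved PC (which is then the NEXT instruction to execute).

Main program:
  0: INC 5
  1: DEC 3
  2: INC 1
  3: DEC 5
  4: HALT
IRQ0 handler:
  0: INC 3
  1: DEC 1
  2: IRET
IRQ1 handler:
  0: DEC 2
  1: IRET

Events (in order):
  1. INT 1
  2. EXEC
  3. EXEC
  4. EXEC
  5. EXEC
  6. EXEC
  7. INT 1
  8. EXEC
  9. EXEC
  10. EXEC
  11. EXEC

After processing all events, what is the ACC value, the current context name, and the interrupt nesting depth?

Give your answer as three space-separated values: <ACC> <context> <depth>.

Answer: -6 MAIN 0

Derivation:
Event 1 (INT 1): INT 1 arrives: push (MAIN, PC=0), enter IRQ1 at PC=0 (depth now 1)
Event 2 (EXEC): [IRQ1] PC=0: DEC 2 -> ACC=-2
Event 3 (EXEC): [IRQ1] PC=1: IRET -> resume MAIN at PC=0 (depth now 0)
Event 4 (EXEC): [MAIN] PC=0: INC 5 -> ACC=3
Event 5 (EXEC): [MAIN] PC=1: DEC 3 -> ACC=0
Event 6 (EXEC): [MAIN] PC=2: INC 1 -> ACC=1
Event 7 (INT 1): INT 1 arrives: push (MAIN, PC=3), enter IRQ1 at PC=0 (depth now 1)
Event 8 (EXEC): [IRQ1] PC=0: DEC 2 -> ACC=-1
Event 9 (EXEC): [IRQ1] PC=1: IRET -> resume MAIN at PC=3 (depth now 0)
Event 10 (EXEC): [MAIN] PC=3: DEC 5 -> ACC=-6
Event 11 (EXEC): [MAIN] PC=4: HALT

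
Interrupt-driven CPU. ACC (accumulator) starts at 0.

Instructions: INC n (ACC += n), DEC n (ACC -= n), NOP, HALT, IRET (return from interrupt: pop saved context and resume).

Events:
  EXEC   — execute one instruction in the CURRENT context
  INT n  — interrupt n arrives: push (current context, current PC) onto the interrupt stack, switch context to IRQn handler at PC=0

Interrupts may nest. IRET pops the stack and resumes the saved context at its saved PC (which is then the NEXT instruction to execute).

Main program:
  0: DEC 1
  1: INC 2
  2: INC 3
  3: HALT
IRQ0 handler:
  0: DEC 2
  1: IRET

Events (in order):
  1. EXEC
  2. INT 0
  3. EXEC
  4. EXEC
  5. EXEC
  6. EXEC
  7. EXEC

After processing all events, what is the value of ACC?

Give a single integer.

Answer: 2

Derivation:
Event 1 (EXEC): [MAIN] PC=0: DEC 1 -> ACC=-1
Event 2 (INT 0): INT 0 arrives: push (MAIN, PC=1), enter IRQ0 at PC=0 (depth now 1)
Event 3 (EXEC): [IRQ0] PC=0: DEC 2 -> ACC=-3
Event 4 (EXEC): [IRQ0] PC=1: IRET -> resume MAIN at PC=1 (depth now 0)
Event 5 (EXEC): [MAIN] PC=1: INC 2 -> ACC=-1
Event 6 (EXEC): [MAIN] PC=2: INC 3 -> ACC=2
Event 7 (EXEC): [MAIN] PC=3: HALT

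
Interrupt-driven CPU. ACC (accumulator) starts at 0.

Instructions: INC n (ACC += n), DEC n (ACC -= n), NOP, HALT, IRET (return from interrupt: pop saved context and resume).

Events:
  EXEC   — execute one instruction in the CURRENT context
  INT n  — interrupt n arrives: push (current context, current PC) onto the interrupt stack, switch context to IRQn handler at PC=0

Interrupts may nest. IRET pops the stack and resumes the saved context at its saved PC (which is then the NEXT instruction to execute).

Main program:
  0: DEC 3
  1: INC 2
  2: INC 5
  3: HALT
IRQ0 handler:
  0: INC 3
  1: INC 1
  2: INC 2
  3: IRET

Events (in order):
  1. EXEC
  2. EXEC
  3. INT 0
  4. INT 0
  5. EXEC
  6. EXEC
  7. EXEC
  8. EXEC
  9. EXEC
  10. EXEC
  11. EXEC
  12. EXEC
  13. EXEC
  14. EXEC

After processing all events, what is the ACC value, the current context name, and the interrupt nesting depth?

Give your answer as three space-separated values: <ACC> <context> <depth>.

Event 1 (EXEC): [MAIN] PC=0: DEC 3 -> ACC=-3
Event 2 (EXEC): [MAIN] PC=1: INC 2 -> ACC=-1
Event 3 (INT 0): INT 0 arrives: push (MAIN, PC=2), enter IRQ0 at PC=0 (depth now 1)
Event 4 (INT 0): INT 0 arrives: push (IRQ0, PC=0), enter IRQ0 at PC=0 (depth now 2)
Event 5 (EXEC): [IRQ0] PC=0: INC 3 -> ACC=2
Event 6 (EXEC): [IRQ0] PC=1: INC 1 -> ACC=3
Event 7 (EXEC): [IRQ0] PC=2: INC 2 -> ACC=5
Event 8 (EXEC): [IRQ0] PC=3: IRET -> resume IRQ0 at PC=0 (depth now 1)
Event 9 (EXEC): [IRQ0] PC=0: INC 3 -> ACC=8
Event 10 (EXEC): [IRQ0] PC=1: INC 1 -> ACC=9
Event 11 (EXEC): [IRQ0] PC=2: INC 2 -> ACC=11
Event 12 (EXEC): [IRQ0] PC=3: IRET -> resume MAIN at PC=2 (depth now 0)
Event 13 (EXEC): [MAIN] PC=2: INC 5 -> ACC=16
Event 14 (EXEC): [MAIN] PC=3: HALT

Answer: 16 MAIN 0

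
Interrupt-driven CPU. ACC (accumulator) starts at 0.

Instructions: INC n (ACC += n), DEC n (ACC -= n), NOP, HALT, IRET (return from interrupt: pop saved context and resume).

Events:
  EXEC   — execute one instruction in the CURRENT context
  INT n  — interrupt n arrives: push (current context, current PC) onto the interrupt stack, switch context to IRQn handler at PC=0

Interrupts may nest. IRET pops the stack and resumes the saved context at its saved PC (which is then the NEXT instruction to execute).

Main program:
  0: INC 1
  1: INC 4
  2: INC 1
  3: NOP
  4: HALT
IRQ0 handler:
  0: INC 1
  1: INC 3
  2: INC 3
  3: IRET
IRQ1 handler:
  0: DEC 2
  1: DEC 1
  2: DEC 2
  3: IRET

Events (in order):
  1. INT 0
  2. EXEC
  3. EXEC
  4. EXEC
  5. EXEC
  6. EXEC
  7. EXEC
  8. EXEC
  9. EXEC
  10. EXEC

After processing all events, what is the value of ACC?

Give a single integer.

Event 1 (INT 0): INT 0 arrives: push (MAIN, PC=0), enter IRQ0 at PC=0 (depth now 1)
Event 2 (EXEC): [IRQ0] PC=0: INC 1 -> ACC=1
Event 3 (EXEC): [IRQ0] PC=1: INC 3 -> ACC=4
Event 4 (EXEC): [IRQ0] PC=2: INC 3 -> ACC=7
Event 5 (EXEC): [IRQ0] PC=3: IRET -> resume MAIN at PC=0 (depth now 0)
Event 6 (EXEC): [MAIN] PC=0: INC 1 -> ACC=8
Event 7 (EXEC): [MAIN] PC=1: INC 4 -> ACC=12
Event 8 (EXEC): [MAIN] PC=2: INC 1 -> ACC=13
Event 9 (EXEC): [MAIN] PC=3: NOP
Event 10 (EXEC): [MAIN] PC=4: HALT

Answer: 13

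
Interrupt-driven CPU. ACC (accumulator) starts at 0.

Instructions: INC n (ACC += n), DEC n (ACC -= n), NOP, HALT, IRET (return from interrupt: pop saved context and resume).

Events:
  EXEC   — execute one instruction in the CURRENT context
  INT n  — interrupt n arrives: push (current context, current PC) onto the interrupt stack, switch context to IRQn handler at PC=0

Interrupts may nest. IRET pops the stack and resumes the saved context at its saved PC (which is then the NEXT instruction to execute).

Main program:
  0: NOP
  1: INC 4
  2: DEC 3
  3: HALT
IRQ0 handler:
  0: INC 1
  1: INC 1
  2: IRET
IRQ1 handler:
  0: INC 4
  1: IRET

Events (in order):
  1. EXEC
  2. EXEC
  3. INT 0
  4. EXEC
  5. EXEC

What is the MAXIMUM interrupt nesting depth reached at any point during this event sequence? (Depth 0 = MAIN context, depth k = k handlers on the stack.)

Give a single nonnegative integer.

Event 1 (EXEC): [MAIN] PC=0: NOP [depth=0]
Event 2 (EXEC): [MAIN] PC=1: INC 4 -> ACC=4 [depth=0]
Event 3 (INT 0): INT 0 arrives: push (MAIN, PC=2), enter IRQ0 at PC=0 (depth now 1) [depth=1]
Event 4 (EXEC): [IRQ0] PC=0: INC 1 -> ACC=5 [depth=1]
Event 5 (EXEC): [IRQ0] PC=1: INC 1 -> ACC=6 [depth=1]
Max depth observed: 1

Answer: 1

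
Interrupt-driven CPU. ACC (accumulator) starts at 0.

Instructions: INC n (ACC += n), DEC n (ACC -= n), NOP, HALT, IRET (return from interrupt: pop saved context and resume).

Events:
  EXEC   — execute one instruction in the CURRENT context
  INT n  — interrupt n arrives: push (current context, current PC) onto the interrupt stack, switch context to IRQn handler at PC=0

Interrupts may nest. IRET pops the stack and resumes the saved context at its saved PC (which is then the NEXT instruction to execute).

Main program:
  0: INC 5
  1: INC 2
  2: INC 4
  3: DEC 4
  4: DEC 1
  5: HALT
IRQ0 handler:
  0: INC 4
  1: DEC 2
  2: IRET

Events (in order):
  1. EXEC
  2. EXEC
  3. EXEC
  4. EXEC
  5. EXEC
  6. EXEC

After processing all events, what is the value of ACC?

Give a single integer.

Answer: 6

Derivation:
Event 1 (EXEC): [MAIN] PC=0: INC 5 -> ACC=5
Event 2 (EXEC): [MAIN] PC=1: INC 2 -> ACC=7
Event 3 (EXEC): [MAIN] PC=2: INC 4 -> ACC=11
Event 4 (EXEC): [MAIN] PC=3: DEC 4 -> ACC=7
Event 5 (EXEC): [MAIN] PC=4: DEC 1 -> ACC=6
Event 6 (EXEC): [MAIN] PC=5: HALT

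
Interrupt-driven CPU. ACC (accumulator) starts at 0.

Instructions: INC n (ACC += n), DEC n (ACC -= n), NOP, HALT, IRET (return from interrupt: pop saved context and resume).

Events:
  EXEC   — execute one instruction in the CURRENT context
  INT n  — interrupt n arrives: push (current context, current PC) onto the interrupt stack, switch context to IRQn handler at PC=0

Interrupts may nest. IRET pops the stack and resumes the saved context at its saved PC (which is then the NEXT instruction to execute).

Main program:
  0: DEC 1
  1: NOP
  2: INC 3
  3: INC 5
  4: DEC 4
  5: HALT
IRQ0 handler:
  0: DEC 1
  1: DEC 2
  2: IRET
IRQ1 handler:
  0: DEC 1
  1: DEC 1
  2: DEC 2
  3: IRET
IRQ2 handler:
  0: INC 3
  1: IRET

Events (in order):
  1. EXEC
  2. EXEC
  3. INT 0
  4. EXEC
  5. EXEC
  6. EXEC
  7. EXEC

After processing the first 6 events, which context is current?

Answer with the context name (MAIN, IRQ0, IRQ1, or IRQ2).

Answer: MAIN

Derivation:
Event 1 (EXEC): [MAIN] PC=0: DEC 1 -> ACC=-1
Event 2 (EXEC): [MAIN] PC=1: NOP
Event 3 (INT 0): INT 0 arrives: push (MAIN, PC=2), enter IRQ0 at PC=0 (depth now 1)
Event 4 (EXEC): [IRQ0] PC=0: DEC 1 -> ACC=-2
Event 5 (EXEC): [IRQ0] PC=1: DEC 2 -> ACC=-4
Event 6 (EXEC): [IRQ0] PC=2: IRET -> resume MAIN at PC=2 (depth now 0)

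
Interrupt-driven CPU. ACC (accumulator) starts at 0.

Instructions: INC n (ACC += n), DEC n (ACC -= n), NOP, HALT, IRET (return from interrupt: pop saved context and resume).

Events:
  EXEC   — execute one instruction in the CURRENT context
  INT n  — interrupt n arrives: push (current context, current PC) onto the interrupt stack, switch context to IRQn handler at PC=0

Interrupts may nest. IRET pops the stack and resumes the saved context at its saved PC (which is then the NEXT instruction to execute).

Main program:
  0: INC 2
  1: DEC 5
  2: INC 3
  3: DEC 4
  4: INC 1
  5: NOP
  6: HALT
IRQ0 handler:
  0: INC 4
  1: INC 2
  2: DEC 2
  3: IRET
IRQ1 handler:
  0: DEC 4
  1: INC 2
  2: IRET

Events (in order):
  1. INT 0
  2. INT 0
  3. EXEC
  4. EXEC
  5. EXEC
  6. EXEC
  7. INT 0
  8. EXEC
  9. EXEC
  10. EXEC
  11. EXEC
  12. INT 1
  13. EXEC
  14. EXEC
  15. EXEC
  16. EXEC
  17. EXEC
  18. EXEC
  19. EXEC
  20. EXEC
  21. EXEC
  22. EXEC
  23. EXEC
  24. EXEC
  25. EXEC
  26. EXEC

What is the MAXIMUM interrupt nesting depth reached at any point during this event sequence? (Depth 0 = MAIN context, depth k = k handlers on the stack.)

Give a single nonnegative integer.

Event 1 (INT 0): INT 0 arrives: push (MAIN, PC=0), enter IRQ0 at PC=0 (depth now 1) [depth=1]
Event 2 (INT 0): INT 0 arrives: push (IRQ0, PC=0), enter IRQ0 at PC=0 (depth now 2) [depth=2]
Event 3 (EXEC): [IRQ0] PC=0: INC 4 -> ACC=4 [depth=2]
Event 4 (EXEC): [IRQ0] PC=1: INC 2 -> ACC=6 [depth=2]
Event 5 (EXEC): [IRQ0] PC=2: DEC 2 -> ACC=4 [depth=2]
Event 6 (EXEC): [IRQ0] PC=3: IRET -> resume IRQ0 at PC=0 (depth now 1) [depth=1]
Event 7 (INT 0): INT 0 arrives: push (IRQ0, PC=0), enter IRQ0 at PC=0 (depth now 2) [depth=2]
Event 8 (EXEC): [IRQ0] PC=0: INC 4 -> ACC=8 [depth=2]
Event 9 (EXEC): [IRQ0] PC=1: INC 2 -> ACC=10 [depth=2]
Event 10 (EXEC): [IRQ0] PC=2: DEC 2 -> ACC=8 [depth=2]
Event 11 (EXEC): [IRQ0] PC=3: IRET -> resume IRQ0 at PC=0 (depth now 1) [depth=1]
Event 12 (INT 1): INT 1 arrives: push (IRQ0, PC=0), enter IRQ1 at PC=0 (depth now 2) [depth=2]
Event 13 (EXEC): [IRQ1] PC=0: DEC 4 -> ACC=4 [depth=2]
Event 14 (EXEC): [IRQ1] PC=1: INC 2 -> ACC=6 [depth=2]
Event 15 (EXEC): [IRQ1] PC=2: IRET -> resume IRQ0 at PC=0 (depth now 1) [depth=1]
Event 16 (EXEC): [IRQ0] PC=0: INC 4 -> ACC=10 [depth=1]
Event 17 (EXEC): [IRQ0] PC=1: INC 2 -> ACC=12 [depth=1]
Event 18 (EXEC): [IRQ0] PC=2: DEC 2 -> ACC=10 [depth=1]
Event 19 (EXEC): [IRQ0] PC=3: IRET -> resume MAIN at PC=0 (depth now 0) [depth=0]
Event 20 (EXEC): [MAIN] PC=0: INC 2 -> ACC=12 [depth=0]
Event 21 (EXEC): [MAIN] PC=1: DEC 5 -> ACC=7 [depth=0]
Event 22 (EXEC): [MAIN] PC=2: INC 3 -> ACC=10 [depth=0]
Event 23 (EXEC): [MAIN] PC=3: DEC 4 -> ACC=6 [depth=0]
Event 24 (EXEC): [MAIN] PC=4: INC 1 -> ACC=7 [depth=0]
Event 25 (EXEC): [MAIN] PC=5: NOP [depth=0]
Event 26 (EXEC): [MAIN] PC=6: HALT [depth=0]
Max depth observed: 2

Answer: 2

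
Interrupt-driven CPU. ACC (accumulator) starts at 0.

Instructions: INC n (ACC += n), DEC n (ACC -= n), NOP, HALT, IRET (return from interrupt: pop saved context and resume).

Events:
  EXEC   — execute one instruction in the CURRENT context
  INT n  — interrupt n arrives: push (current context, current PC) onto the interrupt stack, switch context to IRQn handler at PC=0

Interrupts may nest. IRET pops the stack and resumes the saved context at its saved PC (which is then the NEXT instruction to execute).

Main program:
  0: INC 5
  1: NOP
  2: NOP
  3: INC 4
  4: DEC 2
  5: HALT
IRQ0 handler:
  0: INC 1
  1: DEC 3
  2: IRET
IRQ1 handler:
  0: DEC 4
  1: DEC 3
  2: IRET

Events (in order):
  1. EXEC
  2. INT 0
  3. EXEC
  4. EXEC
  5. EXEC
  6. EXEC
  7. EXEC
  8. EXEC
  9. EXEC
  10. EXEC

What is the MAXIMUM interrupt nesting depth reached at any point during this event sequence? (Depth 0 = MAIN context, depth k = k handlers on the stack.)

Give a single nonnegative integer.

Answer: 1

Derivation:
Event 1 (EXEC): [MAIN] PC=0: INC 5 -> ACC=5 [depth=0]
Event 2 (INT 0): INT 0 arrives: push (MAIN, PC=1), enter IRQ0 at PC=0 (depth now 1) [depth=1]
Event 3 (EXEC): [IRQ0] PC=0: INC 1 -> ACC=6 [depth=1]
Event 4 (EXEC): [IRQ0] PC=1: DEC 3 -> ACC=3 [depth=1]
Event 5 (EXEC): [IRQ0] PC=2: IRET -> resume MAIN at PC=1 (depth now 0) [depth=0]
Event 6 (EXEC): [MAIN] PC=1: NOP [depth=0]
Event 7 (EXEC): [MAIN] PC=2: NOP [depth=0]
Event 8 (EXEC): [MAIN] PC=3: INC 4 -> ACC=7 [depth=0]
Event 9 (EXEC): [MAIN] PC=4: DEC 2 -> ACC=5 [depth=0]
Event 10 (EXEC): [MAIN] PC=5: HALT [depth=0]
Max depth observed: 1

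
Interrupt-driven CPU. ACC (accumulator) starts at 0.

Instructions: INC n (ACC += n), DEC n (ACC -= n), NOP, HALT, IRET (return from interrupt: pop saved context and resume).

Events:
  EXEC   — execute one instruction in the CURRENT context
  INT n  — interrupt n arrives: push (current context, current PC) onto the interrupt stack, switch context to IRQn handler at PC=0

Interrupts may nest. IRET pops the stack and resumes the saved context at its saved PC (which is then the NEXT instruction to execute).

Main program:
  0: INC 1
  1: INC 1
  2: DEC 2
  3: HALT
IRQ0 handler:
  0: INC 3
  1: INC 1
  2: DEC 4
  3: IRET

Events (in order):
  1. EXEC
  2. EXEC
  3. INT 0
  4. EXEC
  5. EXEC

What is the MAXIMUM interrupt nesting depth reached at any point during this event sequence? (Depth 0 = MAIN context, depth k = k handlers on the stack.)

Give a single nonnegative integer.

Answer: 1

Derivation:
Event 1 (EXEC): [MAIN] PC=0: INC 1 -> ACC=1 [depth=0]
Event 2 (EXEC): [MAIN] PC=1: INC 1 -> ACC=2 [depth=0]
Event 3 (INT 0): INT 0 arrives: push (MAIN, PC=2), enter IRQ0 at PC=0 (depth now 1) [depth=1]
Event 4 (EXEC): [IRQ0] PC=0: INC 3 -> ACC=5 [depth=1]
Event 5 (EXEC): [IRQ0] PC=1: INC 1 -> ACC=6 [depth=1]
Max depth observed: 1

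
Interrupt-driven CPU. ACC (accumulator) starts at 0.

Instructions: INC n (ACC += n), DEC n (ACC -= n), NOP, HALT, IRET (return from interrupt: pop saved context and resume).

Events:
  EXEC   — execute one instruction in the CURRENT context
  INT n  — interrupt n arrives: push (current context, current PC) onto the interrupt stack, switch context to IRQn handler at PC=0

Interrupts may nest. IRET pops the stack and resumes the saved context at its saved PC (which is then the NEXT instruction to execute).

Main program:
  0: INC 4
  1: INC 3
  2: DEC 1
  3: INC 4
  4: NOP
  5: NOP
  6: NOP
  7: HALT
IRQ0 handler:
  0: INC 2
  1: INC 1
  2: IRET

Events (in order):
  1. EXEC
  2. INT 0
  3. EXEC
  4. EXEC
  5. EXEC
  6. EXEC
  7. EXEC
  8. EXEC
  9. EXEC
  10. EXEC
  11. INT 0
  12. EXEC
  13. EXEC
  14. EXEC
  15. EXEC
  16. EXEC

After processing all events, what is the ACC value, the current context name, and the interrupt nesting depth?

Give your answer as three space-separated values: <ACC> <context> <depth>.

Event 1 (EXEC): [MAIN] PC=0: INC 4 -> ACC=4
Event 2 (INT 0): INT 0 arrives: push (MAIN, PC=1), enter IRQ0 at PC=0 (depth now 1)
Event 3 (EXEC): [IRQ0] PC=0: INC 2 -> ACC=6
Event 4 (EXEC): [IRQ0] PC=1: INC 1 -> ACC=7
Event 5 (EXEC): [IRQ0] PC=2: IRET -> resume MAIN at PC=1 (depth now 0)
Event 6 (EXEC): [MAIN] PC=1: INC 3 -> ACC=10
Event 7 (EXEC): [MAIN] PC=2: DEC 1 -> ACC=9
Event 8 (EXEC): [MAIN] PC=3: INC 4 -> ACC=13
Event 9 (EXEC): [MAIN] PC=4: NOP
Event 10 (EXEC): [MAIN] PC=5: NOP
Event 11 (INT 0): INT 0 arrives: push (MAIN, PC=6), enter IRQ0 at PC=0 (depth now 1)
Event 12 (EXEC): [IRQ0] PC=0: INC 2 -> ACC=15
Event 13 (EXEC): [IRQ0] PC=1: INC 1 -> ACC=16
Event 14 (EXEC): [IRQ0] PC=2: IRET -> resume MAIN at PC=6 (depth now 0)
Event 15 (EXEC): [MAIN] PC=6: NOP
Event 16 (EXEC): [MAIN] PC=7: HALT

Answer: 16 MAIN 0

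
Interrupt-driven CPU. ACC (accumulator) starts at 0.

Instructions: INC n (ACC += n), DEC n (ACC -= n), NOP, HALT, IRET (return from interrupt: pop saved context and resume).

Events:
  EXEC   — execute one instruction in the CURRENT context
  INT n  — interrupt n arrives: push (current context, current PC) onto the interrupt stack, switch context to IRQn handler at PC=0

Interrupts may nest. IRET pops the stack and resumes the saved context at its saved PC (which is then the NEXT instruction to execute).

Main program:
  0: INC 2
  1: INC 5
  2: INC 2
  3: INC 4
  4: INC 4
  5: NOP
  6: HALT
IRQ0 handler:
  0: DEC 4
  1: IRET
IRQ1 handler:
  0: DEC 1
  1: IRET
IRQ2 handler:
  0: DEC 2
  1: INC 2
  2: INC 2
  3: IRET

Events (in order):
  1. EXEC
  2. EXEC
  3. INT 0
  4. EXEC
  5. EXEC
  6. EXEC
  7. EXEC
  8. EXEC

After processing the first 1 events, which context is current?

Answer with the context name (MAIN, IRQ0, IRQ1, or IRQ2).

Event 1 (EXEC): [MAIN] PC=0: INC 2 -> ACC=2

Answer: MAIN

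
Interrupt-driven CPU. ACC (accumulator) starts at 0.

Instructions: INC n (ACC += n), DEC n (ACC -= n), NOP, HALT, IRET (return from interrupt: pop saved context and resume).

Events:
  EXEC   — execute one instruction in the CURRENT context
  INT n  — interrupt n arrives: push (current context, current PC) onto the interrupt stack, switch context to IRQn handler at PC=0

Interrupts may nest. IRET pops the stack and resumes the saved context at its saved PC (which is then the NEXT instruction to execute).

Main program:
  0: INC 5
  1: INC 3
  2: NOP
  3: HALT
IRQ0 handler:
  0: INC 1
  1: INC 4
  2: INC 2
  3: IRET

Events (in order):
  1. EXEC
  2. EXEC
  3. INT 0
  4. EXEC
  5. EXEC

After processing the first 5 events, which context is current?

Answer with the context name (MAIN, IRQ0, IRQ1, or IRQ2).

Event 1 (EXEC): [MAIN] PC=0: INC 5 -> ACC=5
Event 2 (EXEC): [MAIN] PC=1: INC 3 -> ACC=8
Event 3 (INT 0): INT 0 arrives: push (MAIN, PC=2), enter IRQ0 at PC=0 (depth now 1)
Event 4 (EXEC): [IRQ0] PC=0: INC 1 -> ACC=9
Event 5 (EXEC): [IRQ0] PC=1: INC 4 -> ACC=13

Answer: IRQ0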